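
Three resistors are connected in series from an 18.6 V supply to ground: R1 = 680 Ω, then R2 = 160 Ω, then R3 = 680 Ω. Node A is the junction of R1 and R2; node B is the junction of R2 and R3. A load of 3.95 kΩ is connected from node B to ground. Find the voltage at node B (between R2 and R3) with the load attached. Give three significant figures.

V ≈ 7.60 V

At node B, R3 is in parallel with the load: R3‖R_L = 580.1 Ω.
Below node A the resistance is R2 + (R3‖R_L) = 740.1 Ω, so V_A = 18.6 × 740.1/1420 = 9.694 V.
Then V_B = V_A × (R3‖R_L)/(R2 + R3‖R_L) = 9.694 × 580.1/740.1 = 7.60 V.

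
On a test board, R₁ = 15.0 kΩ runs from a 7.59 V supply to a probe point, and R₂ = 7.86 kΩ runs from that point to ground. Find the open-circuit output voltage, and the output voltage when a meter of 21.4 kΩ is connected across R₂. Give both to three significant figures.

Open-circuit: V = 7.59 × 7.86/(15.0 + 7.86) = 2.61 V.
With the load, R₂ becomes R₂‖R_L = 5.749 kΩ, so V = 7.59 × 5.749/20.75 = 2.10 V.

Unloaded: 2.61 V; loaded: 2.10 V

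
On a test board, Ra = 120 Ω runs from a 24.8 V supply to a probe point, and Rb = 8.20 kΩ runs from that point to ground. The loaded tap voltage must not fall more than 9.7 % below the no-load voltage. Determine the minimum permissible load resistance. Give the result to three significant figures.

Output resistance R_th = Ra‖Rb = (120 × 8200)/8320 = 118.3 Ω.
The fractional drop is R_th/(R_th + R_L); requiring this ≤ 0.0970 gives R_L ≥ R_th(1/0.0970 − 1) = 118.3 × 9.309 = 1.10 kΩ.

R_L(min) ≈ 1.10 kΩ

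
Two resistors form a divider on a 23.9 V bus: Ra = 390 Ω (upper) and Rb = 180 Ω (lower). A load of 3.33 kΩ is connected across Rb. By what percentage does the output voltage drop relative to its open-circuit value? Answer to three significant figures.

The divider's output (Thévenin) resistance is Ra‖Rb = 123.2 Ω.
Fractional drop under load = R_th/(R_th + R_L) = 123.2 / (123.2 + 3330) = 0.03567.
So the output falls by 3.57 %.

3.57 %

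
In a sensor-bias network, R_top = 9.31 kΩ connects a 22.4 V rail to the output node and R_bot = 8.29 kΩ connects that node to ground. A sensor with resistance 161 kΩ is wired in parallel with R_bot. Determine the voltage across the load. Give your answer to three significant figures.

The load sits in parallel with R_bot: R_bot‖R_L = (8.29 × 161) / (8.29 + 161) = 7.884 kΩ.
V_out = 22.4 × 7.884 / (9.31 + 7.884) = 22.4 × 7.884/17.19 = 10.3 V.

V_out ≈ 10.3 V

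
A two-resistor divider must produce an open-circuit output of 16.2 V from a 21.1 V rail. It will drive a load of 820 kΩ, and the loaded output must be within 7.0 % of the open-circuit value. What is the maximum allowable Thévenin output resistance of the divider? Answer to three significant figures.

Loading drop = R_th/(R_th + R_L) ≤ 0.0700, so R_th ≤ R_L · ε/(1−ε) = 820 kΩ × 0.0700/0.9300 = 61.7 kΩ.
(Any R1, R2 with R2/(R1+R2) = 0.768 and R1‖R2 ≤ 61.7 kΩ will meet the spec.)

R_th ≤ 61.7 kΩ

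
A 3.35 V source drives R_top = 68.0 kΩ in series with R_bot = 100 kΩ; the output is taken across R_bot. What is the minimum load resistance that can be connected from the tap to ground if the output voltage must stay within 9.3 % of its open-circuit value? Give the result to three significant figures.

Output resistance R_th = R_top‖R_bot = (68.0 × 100)/168.0 = 40.48 kΩ.
The fractional drop is R_th/(R_th + R_L); requiring this ≤ 0.0930 gives R_L ≥ R_th(1/0.0930 − 1) = 40.48 × 9.753 = 395 kΩ.

R_L(min) ≈ 395 kΩ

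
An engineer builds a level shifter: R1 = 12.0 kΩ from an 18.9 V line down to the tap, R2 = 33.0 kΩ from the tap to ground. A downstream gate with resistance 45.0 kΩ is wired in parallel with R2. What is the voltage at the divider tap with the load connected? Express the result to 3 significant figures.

The load sits in parallel with R2: R2‖R_L = (33.0 × 45.0) / (33.0 + 45.0) = 19.04 kΩ.
V_out = 18.9 × 19.04 / (12.0 + 19.04) = 18.9 × 19.04/31.04 = 11.6 V.

V_out ≈ 11.6 V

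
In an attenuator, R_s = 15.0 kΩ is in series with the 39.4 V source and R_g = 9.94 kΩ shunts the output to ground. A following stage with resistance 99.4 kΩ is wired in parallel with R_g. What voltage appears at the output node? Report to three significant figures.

The load sits in parallel with R_g: R_g‖R_L = (9.94 × 99.4) / (9.94 + 99.4) = 9.036 kΩ.
V_out = 39.4 × 9.036 / (15.0 + 9.036) = 39.4 × 9.036/24.04 = 14.8 V.
(Unloaded it would have been 15.7 V.)

V_out ≈ 14.8 V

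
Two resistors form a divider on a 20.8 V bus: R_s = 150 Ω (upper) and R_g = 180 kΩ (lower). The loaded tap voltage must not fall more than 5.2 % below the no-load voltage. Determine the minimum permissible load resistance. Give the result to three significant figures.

R_L(min) ≈ 2.73 kΩ

Output resistance R_th = R_s‖R_g = (150 × 180000)/180200 = 149.9 Ω.
The fractional drop is R_th/(R_th + R_L); requiring this ≤ 0.0520 gives R_L ≥ R_th(1/0.0520 − 1) = 149.9 × 18.23 = 2.73 kΩ.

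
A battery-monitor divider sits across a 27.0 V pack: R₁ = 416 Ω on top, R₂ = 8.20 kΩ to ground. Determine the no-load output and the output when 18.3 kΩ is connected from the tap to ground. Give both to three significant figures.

Open-circuit: V = 27.0 × 8200/(416 + 8200) = 25.7 V.
With the load, R₂ becomes R₂‖R_L = 5663 Ω, so V = 27.0 × 5663/6079 = 25.2 V.

Unloaded: 25.7 V; loaded: 25.2 V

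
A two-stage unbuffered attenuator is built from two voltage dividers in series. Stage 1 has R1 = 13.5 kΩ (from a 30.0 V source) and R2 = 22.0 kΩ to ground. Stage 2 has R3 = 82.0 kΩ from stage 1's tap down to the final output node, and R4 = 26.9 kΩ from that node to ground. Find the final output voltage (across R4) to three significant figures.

V_out ≈ 4.26 V

Stage 2 presents R3+R4 = 108.9 kΩ as a load on stage 1's tap.
Stage 1's lower leg becomes R2‖(R3+R4) = 18.30 kΩ, so V_mid = 30.0 × 18.30/31.80 = 17.27 V.
Stage 2 is itself unloaded: V_out = V_mid × R4/(R3+R4) = 17.27 × 26.9/108.9 = 4.26 V.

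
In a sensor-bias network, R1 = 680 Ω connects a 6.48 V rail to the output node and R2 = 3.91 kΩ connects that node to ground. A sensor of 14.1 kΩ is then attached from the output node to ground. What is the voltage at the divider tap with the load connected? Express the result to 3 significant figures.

The load sits in parallel with R2: R2‖R_L = (3910 × 14100) / (3910 + 14100) = 3061 Ω.
V_out = 6.48 × 3061 / (680 + 3061) = 6.48 × 3061/3741 = 5.30 V.
(Unloaded it would have been 5.52 V.)

V_out ≈ 5.30 V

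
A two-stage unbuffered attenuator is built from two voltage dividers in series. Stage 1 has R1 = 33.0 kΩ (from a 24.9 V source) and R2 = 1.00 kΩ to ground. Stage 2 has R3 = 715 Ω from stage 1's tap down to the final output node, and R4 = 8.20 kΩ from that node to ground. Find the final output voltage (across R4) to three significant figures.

V_out ≈ 0.607 V

Stage 2 presents R3+R4 = 8915 Ω as a load on stage 1's tap.
Stage 1's lower leg becomes R2‖(R3+R4) = 899.1 Ω, so V_mid = 24.9 × 899.1/33900 = 0.6604 V.
Stage 2 is itself unloaded: V_out = V_mid × R4/(R3+R4) = 0.6604 × 8200/8915 = 0.607 V.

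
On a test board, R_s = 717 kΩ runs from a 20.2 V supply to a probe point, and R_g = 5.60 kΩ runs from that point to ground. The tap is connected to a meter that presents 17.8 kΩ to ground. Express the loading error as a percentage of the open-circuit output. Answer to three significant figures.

23.8 %

Unloaded V = 20.2 × 5.60/722.6 = 0.1565 V.
Loaded: R_g‖R_L = 4.260 kΩ, giving V = 20.2 × 4.260/721.3 = 0.1193 V.
Drop = (0.1565 − 0.1193) / 0.1565 = 23.8 %.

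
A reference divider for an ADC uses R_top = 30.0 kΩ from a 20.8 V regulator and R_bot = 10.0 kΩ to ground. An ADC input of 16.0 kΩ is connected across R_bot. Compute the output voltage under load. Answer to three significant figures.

V_out ≈ 3.54 V

The load sits in parallel with R_bot: R_bot‖R_L = (10.0 × 16.0) / (10.0 + 16.0) = 6.154 kΩ.
V_out = 20.8 × 6.154 / (30.0 + 6.154) = 20.8 × 6.154/36.15 = 3.54 V.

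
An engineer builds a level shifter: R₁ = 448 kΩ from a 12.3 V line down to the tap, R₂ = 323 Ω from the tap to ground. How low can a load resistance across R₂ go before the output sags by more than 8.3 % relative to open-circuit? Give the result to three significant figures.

R_L(min) ≈ 3.57 kΩ

Output resistance R_th = R₁‖R₂ = (448000 × 323)/448300 = 322.8 Ω.
The fractional drop is R_th/(R_th + R_L); requiring this ≤ 0.0830 gives R_L ≥ R_th(1/0.0830 − 1) = 322.8 × 11.05 = 3.57 kΩ.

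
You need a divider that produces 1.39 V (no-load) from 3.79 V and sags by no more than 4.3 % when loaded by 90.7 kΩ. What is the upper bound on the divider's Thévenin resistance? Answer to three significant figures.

Loading drop = R_th/(R_th + R_L) ≤ 0.0430, so R_th ≤ R_L · ε/(1−ε) = 90.7 kΩ × 0.0430/0.9570 = 4.08 kΩ.

R_th ≤ 4.08 kΩ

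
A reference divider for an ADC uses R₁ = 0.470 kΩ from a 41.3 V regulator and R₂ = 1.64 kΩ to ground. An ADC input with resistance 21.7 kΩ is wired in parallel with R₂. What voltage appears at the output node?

The load sits in parallel with R₂: R₂‖R_L = (1640 × 21700) / (1640 + 21700) = 1525 Ω.
V_out = 41.3 × 1525 / (470 + 1525) = 41.3 × 1525/1995 = 31.6 V.

V_out ≈ 31.6 V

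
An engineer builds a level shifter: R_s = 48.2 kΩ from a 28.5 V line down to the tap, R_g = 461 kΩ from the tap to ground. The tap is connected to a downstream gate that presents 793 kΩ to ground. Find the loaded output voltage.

V_out ≈ 24.5 V

The load sits in parallel with R_g: R_g‖R_L = (461 × 793) / (461 + 793) = 291.5 kΩ.
V_out = 28.5 × 291.5 / (48.2 + 291.5) = 28.5 × 291.5/339.7 = 24.5 V.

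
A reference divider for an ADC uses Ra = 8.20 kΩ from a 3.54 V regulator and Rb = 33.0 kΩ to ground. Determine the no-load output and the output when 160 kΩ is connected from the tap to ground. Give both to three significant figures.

Unloaded: 2.84 V; loaded: 2.72 V

Open-circuit: V = 3.54 × 33.0/(8.20 + 33.0) = 2.84 V.
With the load, Rb becomes Rb‖R_L = 27.36 kΩ, so V = 3.54 × 27.36/35.56 = 2.72 V.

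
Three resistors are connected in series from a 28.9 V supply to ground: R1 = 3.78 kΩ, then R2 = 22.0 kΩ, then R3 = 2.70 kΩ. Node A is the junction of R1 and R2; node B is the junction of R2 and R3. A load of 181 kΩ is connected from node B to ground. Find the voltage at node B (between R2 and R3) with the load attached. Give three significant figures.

At node B, R3 is in parallel with the load: R3‖R_L = 2.660 kΩ.
Below node A the resistance is R2 + (R3‖R_L) = 24.66 kΩ, so V_A = 28.9 × 24.66/28.44 = 25.06 V.
Then V_B = V_A × (R3‖R_L)/(R2 + R3‖R_L) = 25.06 × 2.660/24.66 = 2.70 V.

V ≈ 2.70 V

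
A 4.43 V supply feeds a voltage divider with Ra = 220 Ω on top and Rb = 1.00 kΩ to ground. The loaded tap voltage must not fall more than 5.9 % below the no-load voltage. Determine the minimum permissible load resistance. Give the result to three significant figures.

R_L(min) ≈ 2.88 kΩ

Output resistance R_th = Ra‖Rb = (220 × 1000)/1220 = 180.3 Ω.
The fractional drop is R_th/(R_th + R_L); requiring this ≤ 0.0590 gives R_L ≥ R_th(1/0.0590 − 1) = 180.3 × 15.95 = 2.88 kΩ.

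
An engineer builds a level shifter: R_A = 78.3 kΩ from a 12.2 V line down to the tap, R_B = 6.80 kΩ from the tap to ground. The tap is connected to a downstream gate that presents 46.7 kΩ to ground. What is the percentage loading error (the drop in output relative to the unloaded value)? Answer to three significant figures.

Unloaded V = 12.2 × 6.80/85.10 = 0.97485 V.
Loaded: R_B‖R_L = 5.936 kΩ, giving V = 12.2 × 5.936/84.24 = 0.85968 V.
Drop = (0.97485 − 0.85968) / 0.97485 = 11.8 %.

11.8 %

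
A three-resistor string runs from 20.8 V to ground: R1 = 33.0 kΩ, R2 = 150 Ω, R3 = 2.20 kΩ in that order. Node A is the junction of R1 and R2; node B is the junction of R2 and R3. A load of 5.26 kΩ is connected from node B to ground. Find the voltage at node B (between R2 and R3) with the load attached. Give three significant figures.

At node B, R3 is in parallel with the load: R3‖R_L = 1551 Ω.
Below node A the resistance is R2 + (R3‖R_L) = 1701 Ω, so V_A = 20.8 × 1701/34700 = 1.020 V.
Then V_B = V_A × (R3‖R_L)/(R2 + R3‖R_L) = 1.020 × 1551/1701 = 0.930 V.

V ≈ 0.930 V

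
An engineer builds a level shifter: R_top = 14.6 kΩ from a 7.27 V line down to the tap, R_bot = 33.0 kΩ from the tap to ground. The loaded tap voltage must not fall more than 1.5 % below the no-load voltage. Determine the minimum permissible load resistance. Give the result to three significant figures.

R_L(min) ≈ 665 kΩ

Output resistance R_th = R_top‖R_bot = (14.6 × 33.0)/47.60 = 10.12 kΩ.
The fractional drop is R_th/(R_th + R_L); requiring this ≤ 0.0150 gives R_L ≥ R_th(1/0.0150 − 1) = 10.12 × 65.67 = 665 kΩ.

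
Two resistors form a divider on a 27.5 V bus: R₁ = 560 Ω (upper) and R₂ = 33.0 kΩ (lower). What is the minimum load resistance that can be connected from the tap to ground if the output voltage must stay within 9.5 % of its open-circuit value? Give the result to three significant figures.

Output resistance R_th = R₁‖R₂ = (560 × 33000)/33560 = 550.7 Ω.
The fractional drop is R_th/(R_th + R_L); requiring this ≤ 0.0950 gives R_L ≥ R_th(1/0.0950 − 1) = 550.7 × 9.526 = 5.25 kΩ.

R_L(min) ≈ 5.25 kΩ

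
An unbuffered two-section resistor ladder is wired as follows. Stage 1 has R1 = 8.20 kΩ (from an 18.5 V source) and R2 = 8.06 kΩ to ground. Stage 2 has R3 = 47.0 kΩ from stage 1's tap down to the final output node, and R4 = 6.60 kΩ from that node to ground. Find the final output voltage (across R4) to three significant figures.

V_out ≈ 1.05 V

Stage 2 presents R3+R4 = 53.60 kΩ as a load on stage 1's tap.
Stage 1's lower leg becomes R2‖(R3+R4) = 7.006 kΩ, so V_mid = 18.5 × 7.006/15.21 = 8.524 V.
Stage 2 is itself unloaded: V_out = V_mid × R4/(R3+R4) = 8.524 × 6.60/53.60 = 1.05 V.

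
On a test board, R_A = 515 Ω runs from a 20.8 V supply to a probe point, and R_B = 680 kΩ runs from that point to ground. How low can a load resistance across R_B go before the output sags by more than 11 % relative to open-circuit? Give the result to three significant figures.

Output resistance R_th = R_A‖R_B = (515 × 680000)/680500 = 514.6 Ω.
The fractional drop is R_th/(R_th + R_L); requiring this ≤ 0.110 gives R_L ≥ R_th(1/0.110 − 1) = 514.6 × 8.091 = 4.16 kΩ.

R_L(min) ≈ 4.16 kΩ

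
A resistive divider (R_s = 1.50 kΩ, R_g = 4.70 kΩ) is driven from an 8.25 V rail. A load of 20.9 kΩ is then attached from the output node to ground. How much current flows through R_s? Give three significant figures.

I ≈ 1.55 mA

R_g‖R_L = 3.837 kΩ, so the source sees R_s + R_g‖R_L = 5.337 kΩ.
I = 8.25 V / 5.337 kΩ = 1.55 mA.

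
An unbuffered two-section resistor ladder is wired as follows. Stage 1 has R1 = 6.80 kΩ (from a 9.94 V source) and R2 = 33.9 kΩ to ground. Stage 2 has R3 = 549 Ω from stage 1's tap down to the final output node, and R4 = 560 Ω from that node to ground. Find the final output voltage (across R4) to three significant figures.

Stage 2 presents R3+R4 = 1109 Ω as a load on stage 1's tap.
Stage 1's lower leg becomes R2‖(R3+R4) = 1074 Ω, so V_mid = 9.94 × 1074/7874 = 1.356 V.
Stage 2 is itself unloaded: V_out = V_mid × R4/(R3+R4) = 1.356 × 560/1109 = 0.685 V.

V_out ≈ 0.685 V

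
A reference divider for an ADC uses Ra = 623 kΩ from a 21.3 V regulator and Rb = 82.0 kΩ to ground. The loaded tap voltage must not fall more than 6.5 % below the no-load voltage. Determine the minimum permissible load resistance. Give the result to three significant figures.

R_L(min) ≈ 1.04 MΩ

Output resistance R_th = Ra‖Rb = (623 × 82.0)/705.0 = 72.46 kΩ.
The fractional drop is R_th/(R_th + R_L); requiring this ≤ 0.0650 gives R_L ≥ R_th(1/0.0650 − 1) = 72.46 × 14.38 = 1.04 MΩ.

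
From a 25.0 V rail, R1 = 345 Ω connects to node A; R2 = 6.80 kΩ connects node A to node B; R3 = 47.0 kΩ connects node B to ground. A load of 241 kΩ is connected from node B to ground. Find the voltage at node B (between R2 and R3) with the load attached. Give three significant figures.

V ≈ 21.2 V

At node B, R3 is in parallel with the load: R3‖R_L = 39330 Ω.
Below node A the resistance is R2 + (R3‖R_L) = 46130 Ω, so V_A = 25.0 × 46130/46470 = 24.81 V.
Then V_B = V_A × (R3‖R_L)/(R2 + R3‖R_L) = 24.81 × 39330/46130 = 21.2 V.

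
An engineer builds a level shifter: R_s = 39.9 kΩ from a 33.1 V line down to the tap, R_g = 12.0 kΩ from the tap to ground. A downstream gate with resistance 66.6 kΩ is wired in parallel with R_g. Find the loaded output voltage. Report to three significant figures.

V_out ≈ 6.72 V

The load sits in parallel with R_g: R_g‖R_L = (12.0 × 66.6) / (12.0 + 66.6) = 10.17 kΩ.
V_out = 33.1 × 10.17 / (39.9 + 10.17) = 33.1 × 10.17/50.07 = 6.72 V.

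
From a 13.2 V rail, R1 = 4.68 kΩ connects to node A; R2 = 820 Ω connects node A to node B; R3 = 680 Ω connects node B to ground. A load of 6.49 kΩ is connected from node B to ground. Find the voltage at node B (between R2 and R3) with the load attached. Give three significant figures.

V ≈ 1.33 V

At node B, R3 is in parallel with the load: R3‖R_L = 615.5 Ω.
Below node A the resistance is R2 + (R3‖R_L) = 1436 Ω, so V_A = 13.2 × 1436/6116 = 3.098 V.
Then V_B = V_A × (R3‖R_L)/(R2 + R3‖R_L) = 3.098 × 615.5/1436 = 1.33 V.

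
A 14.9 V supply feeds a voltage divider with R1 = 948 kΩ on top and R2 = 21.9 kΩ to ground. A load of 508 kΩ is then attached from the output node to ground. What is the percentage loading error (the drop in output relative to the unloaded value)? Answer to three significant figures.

4.04 %

The divider's output (Thévenin) resistance is R1‖R2 = 21.41 kΩ.
Fractional drop under load = R_th/(R_th + R_L) = 21.41 / (21.41 + 508) = 0.04043.
So the output falls by 4.04 %.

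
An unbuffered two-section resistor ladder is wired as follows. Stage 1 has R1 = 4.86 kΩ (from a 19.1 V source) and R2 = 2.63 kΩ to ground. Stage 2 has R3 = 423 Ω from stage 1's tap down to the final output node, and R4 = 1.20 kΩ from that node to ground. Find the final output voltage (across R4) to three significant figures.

Stage 2 presents R3+R4 = 1623 Ω as a load on stage 1's tap.
Stage 1's lower leg becomes R2‖(R3+R4) = 1004 Ω, so V_mid = 19.1 × 1004/5864 = 3.269 V.
Stage 2 is itself unloaded: V_out = V_mid × R4/(R3+R4) = 3.269 × 1200/1623 = 2.42 V.

V_out ≈ 2.42 V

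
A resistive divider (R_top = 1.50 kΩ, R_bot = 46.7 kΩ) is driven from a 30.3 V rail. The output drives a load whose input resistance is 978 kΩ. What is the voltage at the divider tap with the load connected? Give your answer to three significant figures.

The load sits in parallel with R_bot: R_bot‖R_L = (46.7 × 978) / (46.7 + 978) = 44.57 kΩ.
V_out = 30.3 × 44.57 / (1.50 + 44.57) = 30.3 × 44.57/46.07 = 29.3 V.

V_out ≈ 29.3 V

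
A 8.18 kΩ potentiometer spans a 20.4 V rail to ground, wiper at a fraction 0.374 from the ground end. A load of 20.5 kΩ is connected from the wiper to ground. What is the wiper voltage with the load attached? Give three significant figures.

V ≈ 6.98 V

The wiper splits the pot into (1−α)R = 5.121 kΩ above and αR = 3.059 kΩ below.
Lower section ‖ load = 2.662 kΩ.
V_wiper = 20.4 × 2.662/(5.121 + 2.662) = 6.98 V.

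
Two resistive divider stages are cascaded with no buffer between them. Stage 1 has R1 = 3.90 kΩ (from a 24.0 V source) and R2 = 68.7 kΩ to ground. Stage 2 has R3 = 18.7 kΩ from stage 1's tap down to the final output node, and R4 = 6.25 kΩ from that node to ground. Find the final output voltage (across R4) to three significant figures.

Stage 2 presents R3+R4 = 24.95 kΩ as a load on stage 1's tap.
Stage 1's lower leg becomes R2‖(R3+R4) = 18.30 kΩ, so V_mid = 24.0 × 18.30/22.20 = 19.78 V.
Stage 2 is itself unloaded: V_out = V_mid × R4/(R3+R4) = 19.78 × 6.25/24.95 = 4.96 V.

V_out ≈ 4.96 V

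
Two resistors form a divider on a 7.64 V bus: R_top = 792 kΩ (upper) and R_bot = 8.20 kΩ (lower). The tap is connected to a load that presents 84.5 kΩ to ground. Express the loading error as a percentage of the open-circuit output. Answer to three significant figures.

Unloaded V = 7.64 × 8.20/800.2 = 0.078290 V.
Loaded: R_bot‖R_L = 7.475 kΩ, giving V = 7.64 × 7.475/799.5 = 0.071430 V.
Drop = (0.078290 − 0.071430) / 0.078290 = 8.76 %.

8.76 %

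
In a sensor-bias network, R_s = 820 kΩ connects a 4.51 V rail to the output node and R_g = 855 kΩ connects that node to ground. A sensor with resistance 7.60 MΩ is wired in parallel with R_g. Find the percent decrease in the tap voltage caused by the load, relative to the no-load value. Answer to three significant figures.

5.22 %

The divider's output (Thévenin) resistance is R_s‖R_g = 418.6 kΩ.
Fractional drop under load = R_th/(R_th + R_L) = 418.6 / (418.6 + 7600) = 0.05220.
So the output falls by 5.22 %.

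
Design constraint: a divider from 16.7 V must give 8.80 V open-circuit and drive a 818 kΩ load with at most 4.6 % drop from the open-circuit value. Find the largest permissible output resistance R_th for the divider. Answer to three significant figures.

R_th ≤ 39.4 kΩ

Loading drop = R_th/(R_th + R_L) ≤ 0.0460, so R_th ≤ R_L · ε/(1−ε) = 818 kΩ × 0.0460/0.9540 = 39.4 kΩ.
(Any R1, R2 with R2/(R1+R2) = 0.527 and R1‖R2 ≤ 39.4 kΩ will meet the spec.)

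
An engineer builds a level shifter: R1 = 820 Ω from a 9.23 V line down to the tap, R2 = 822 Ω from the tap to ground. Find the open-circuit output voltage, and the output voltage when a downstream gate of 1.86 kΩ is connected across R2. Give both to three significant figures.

Unloaded: 4.62 V; loaded: 3.79 V

Open-circuit: V = 9.23 × 822/(820 + 822) = 4.62 V.
With the load, R2 becomes R2‖R_L = 570.1 Ω, so V = 9.23 × 570.1/1390 = 3.79 V.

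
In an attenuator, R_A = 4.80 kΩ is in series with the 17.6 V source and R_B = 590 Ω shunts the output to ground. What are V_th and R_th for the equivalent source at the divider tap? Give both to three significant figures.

V_th is the open-circuit tap voltage: 17.6 × 590/(4800 + 590) = 1.93 V.
With the supply zeroed, R_A and R_B appear in parallel from the tap: R_th = R_A‖R_B = (4800 × 590)/5390 = 525 Ω.

V_th = 1.93 V, R_th = 525 Ω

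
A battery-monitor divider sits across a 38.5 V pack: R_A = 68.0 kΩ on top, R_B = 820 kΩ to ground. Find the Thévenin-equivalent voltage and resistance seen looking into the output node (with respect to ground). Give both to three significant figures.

V_th is the open-circuit tap voltage: 38.5 × 820/(68.0 + 820) = 35.6 V.
With the supply zeroed, R_A and R_B appear in parallel from the tap: R_th = R_A‖R_B = (68.0 × 820)/888.0 = 62.8 kΩ.

V_th = 35.6 V, R_th = 62.8 kΩ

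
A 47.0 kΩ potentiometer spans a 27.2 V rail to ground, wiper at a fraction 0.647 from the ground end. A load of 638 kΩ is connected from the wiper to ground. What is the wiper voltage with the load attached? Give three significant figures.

The wiper splits the pot into (1−α)R = 16.59 kΩ above and αR = 30.41 kΩ below.
Lower section ‖ load = 29.03 kΩ.
V_wiper = 27.2 × 29.03/(16.59 + 29.03) = 17.3 V.

V ≈ 17.3 V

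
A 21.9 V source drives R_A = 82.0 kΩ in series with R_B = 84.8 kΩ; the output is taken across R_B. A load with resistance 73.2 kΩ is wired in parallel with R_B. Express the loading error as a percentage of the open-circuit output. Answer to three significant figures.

Unloaded V = 21.9 × 84.8/166.8 = 11.13 V.
Loaded: R_B‖R_L = 39.29 kΩ, giving V = 21.9 × 39.29/121.3 = 7.094 V.
Drop = (11.13 − 7.094) / 11.13 = 36.3 %.

36.3 %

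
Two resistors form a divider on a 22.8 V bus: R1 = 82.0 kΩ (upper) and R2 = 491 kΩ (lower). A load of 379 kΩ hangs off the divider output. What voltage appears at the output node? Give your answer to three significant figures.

The load sits in parallel with R2: R2‖R_L = (491 × 379) / (491 + 379) = 213.9 kΩ.
V_out = 22.8 × 213.9 / (82.0 + 213.9) = 22.8 × 213.9/295.9 = 16.5 V.
(Unloaded it would have been 19.5 V.)

V_out ≈ 16.5 V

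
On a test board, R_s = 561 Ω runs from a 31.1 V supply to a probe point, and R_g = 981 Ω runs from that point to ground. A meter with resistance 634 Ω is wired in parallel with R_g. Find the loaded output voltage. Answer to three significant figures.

The load sits in parallel with R_g: R_g‖R_L = (981 × 634) / (981 + 634) = 385.1 Ω.
V_out = 31.1 × 385.1 / (561 + 385.1) = 31.1 × 385.1/946.1 = 12.7 V.

V_out ≈ 12.7 V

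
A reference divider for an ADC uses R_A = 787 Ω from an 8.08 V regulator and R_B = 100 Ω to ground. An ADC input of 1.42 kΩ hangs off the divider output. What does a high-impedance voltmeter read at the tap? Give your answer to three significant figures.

The load sits in parallel with R_B: R_B‖R_L = (100 × 1420) / (100 + 1420) = 93.42 Ω.
V_out = 8.08 × 93.42 / (787 + 93.42) = 8.08 × 93.42/880.4 = 0.857 V.

V_out ≈ 0.857 V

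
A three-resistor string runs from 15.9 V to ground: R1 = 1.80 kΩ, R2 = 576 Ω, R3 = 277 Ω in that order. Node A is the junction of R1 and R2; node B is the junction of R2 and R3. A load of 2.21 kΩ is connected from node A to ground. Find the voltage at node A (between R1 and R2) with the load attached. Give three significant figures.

Below node A the series string R2+R3 = 853.0 Ω sits in parallel with the 2210 Ω load: 615.5 Ω.
V_A = 15.9 × 615.5/(1800 + 615.5) = 4.05 V.

V ≈ 4.05 V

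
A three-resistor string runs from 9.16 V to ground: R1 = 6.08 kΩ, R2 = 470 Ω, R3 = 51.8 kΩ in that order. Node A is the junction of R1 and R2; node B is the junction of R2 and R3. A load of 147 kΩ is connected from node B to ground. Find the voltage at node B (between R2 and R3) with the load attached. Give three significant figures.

At node B, R3 is in parallel with the load: R3‖R_L = 38300 Ω.
Below node A the resistance is R2 + (R3‖R_L) = 38770 Ω, so V_A = 9.16 × 38770/44850 = 7.918 V.
Then V_B = V_A × (R3‖R_L)/(R2 + R3‖R_L) = 7.918 × 38300/38770 = 7.82 V.

V ≈ 7.82 V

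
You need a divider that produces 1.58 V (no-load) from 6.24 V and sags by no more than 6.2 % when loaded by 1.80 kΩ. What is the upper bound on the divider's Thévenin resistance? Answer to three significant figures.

R_th ≤ 119 Ω

Loading drop = R_th/(R_th + R_L) ≤ 0.0620, so R_th ≤ R_L · ε/(1−ε) = 1.80 kΩ × 0.0620/0.9380 = 119 Ω.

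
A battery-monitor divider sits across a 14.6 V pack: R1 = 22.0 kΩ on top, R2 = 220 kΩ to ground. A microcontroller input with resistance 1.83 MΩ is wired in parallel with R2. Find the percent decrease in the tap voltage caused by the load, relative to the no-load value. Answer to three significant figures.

1.08 %

The divider's output (Thévenin) resistance is R1‖R2 = 20.00 kΩ.
Fractional drop under load = R_th/(R_th + R_L) = 20.00 / (20.00 + 1830) = 0.01081.
So the output falls by 1.08 %.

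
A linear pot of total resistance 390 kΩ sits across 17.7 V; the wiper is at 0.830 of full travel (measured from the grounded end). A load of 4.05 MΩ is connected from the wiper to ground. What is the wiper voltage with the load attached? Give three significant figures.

V ≈ 14.5 V

The wiper splits the pot into (1−α)R = 66.30 kΩ above and αR = 323.7 kΩ below.
Lower section ‖ load = 299.7 kΩ.
V_wiper = 17.7 × 299.7/(66.30 + 299.7) = 14.5 V.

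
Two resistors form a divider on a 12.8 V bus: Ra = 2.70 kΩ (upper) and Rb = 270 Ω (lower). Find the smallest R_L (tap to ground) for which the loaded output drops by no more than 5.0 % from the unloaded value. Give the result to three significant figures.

R_L(min) ≈ 4.66 kΩ

Output resistance R_th = Ra‖Rb = (2700 × 270)/2970 = 245.5 Ω.
The fractional drop is R_th/(R_th + R_L); requiring this ≤ 0.0500 gives R_L ≥ R_th(1/0.0500 − 1) = 245.5 × 19.00 = 4.66 kΩ.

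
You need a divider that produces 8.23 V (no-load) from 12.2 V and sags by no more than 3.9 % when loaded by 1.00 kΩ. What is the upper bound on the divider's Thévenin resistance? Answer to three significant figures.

R_th ≤ 40.6 Ω

Loading drop = R_th/(R_th + R_L) ≤ 0.0390, so R_th ≤ R_L · ε/(1−ε) = 1.00 kΩ × 0.0390/0.9610 = 40.6 Ω.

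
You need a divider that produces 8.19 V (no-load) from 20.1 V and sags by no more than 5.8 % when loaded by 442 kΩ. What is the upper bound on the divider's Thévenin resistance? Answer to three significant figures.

R_th ≤ 27.2 kΩ

Loading drop = R_th/(R_th + R_L) ≤ 0.0580, so R_th ≤ R_L · ε/(1−ε) = 442 kΩ × 0.0580/0.9420 = 27.2 kΩ.
(Any R1, R2 with R2/(R1+R2) = 0.407 and R1‖R2 ≤ 27.2 kΩ will meet the spec.)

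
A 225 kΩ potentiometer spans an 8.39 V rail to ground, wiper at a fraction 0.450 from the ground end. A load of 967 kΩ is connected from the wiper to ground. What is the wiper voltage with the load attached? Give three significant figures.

V ≈ 3.57 V

The wiper splits the pot into (1−α)R = 123.8 kΩ above and αR = 101.2 kΩ below.
Lower section ‖ load = 91.65 kΩ.
V_wiper = 8.39 × 91.65/(123.8 + 91.65) = 3.57 V.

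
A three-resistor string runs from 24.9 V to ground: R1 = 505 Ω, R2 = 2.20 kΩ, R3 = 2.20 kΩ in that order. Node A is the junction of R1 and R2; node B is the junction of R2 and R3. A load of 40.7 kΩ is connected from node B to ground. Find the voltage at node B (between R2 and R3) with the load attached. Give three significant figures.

At node B, R3 is in parallel with the load: R3‖R_L = 2087 Ω.
Below node A the resistance is R2 + (R3‖R_L) = 4287 Ω, so V_A = 24.9 × 4287/4792 = 22.28 V.
Then V_B = V_A × (R3‖R_L)/(R2 + R3‖R_L) = 22.28 × 2087/4287 = 10.8 V.

V ≈ 10.8 V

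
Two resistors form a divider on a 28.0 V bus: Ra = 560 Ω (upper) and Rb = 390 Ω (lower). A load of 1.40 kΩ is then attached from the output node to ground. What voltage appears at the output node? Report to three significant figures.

V_out ≈ 9.87 V

The load sits in parallel with Rb: Rb‖R_L = (390 × 1400) / (390 + 1400) = 305.0 Ω.
V_out = 28.0 × 305.0 / (560 + 305.0) = 28.0 × 305.0/865.0 = 9.87 V.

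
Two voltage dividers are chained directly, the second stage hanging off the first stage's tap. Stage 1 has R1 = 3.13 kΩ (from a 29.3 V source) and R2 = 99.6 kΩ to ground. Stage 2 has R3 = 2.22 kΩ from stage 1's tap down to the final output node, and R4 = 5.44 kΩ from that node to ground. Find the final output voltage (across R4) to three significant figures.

Stage 2 presents R3+R4 = 7.660 kΩ as a load on stage 1's tap.
Stage 1's lower leg becomes R2‖(R3+R4) = 7.113 kΩ, so V_mid = 29.3 × 7.113/10.24 = 20.35 V.
Stage 2 is itself unloaded: V_out = V_mid × R4/(R3+R4) = 20.35 × 5.44/7.660 = 14.4 V.

V_out ≈ 14.4 V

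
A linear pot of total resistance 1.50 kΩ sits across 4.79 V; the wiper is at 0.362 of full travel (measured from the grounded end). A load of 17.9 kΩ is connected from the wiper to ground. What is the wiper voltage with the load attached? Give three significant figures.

V ≈ 1.70 V

The wiper splits the pot into (1−α)R = 957.0 Ω above and αR = 543.0 Ω below.
Lower section ‖ load = 527.0 Ω.
V_wiper = 4.79 × 527.0/(957.0 + 527.0) = 1.70 V.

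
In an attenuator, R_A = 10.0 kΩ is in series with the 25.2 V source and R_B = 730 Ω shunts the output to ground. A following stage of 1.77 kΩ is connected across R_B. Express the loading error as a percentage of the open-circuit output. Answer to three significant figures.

The divider's output (Thévenin) resistance is R_A‖R_B = 680.3 Ω.
Fractional drop under load = R_th/(R_th + R_L) = 680.3 / (680.3 + 1770) = 0.2776.
So the output falls by 27.8 %.

27.8 %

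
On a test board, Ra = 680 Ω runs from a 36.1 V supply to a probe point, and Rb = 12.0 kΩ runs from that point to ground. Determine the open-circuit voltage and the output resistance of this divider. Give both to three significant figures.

V_th is the open-circuit tap voltage: 36.1 × 12000/(680 + 12000) = 34.2 V.
With the supply zeroed, Ra and Rb appear in parallel from the tap: R_th = Ra‖Rb = (680 × 12000)/12680 = 644 Ω.

V_th = 34.2 V, R_th = 644 Ω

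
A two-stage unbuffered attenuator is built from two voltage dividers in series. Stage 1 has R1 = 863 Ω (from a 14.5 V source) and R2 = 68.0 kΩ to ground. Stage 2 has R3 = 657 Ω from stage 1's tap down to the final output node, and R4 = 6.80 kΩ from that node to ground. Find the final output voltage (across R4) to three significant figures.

V_out ≈ 11.7 V

Stage 2 presents R3+R4 = 7457 Ω as a load on stage 1's tap.
Stage 1's lower leg becomes R2‖(R3+R4) = 6720 Ω, so V_mid = 14.5 × 6720/7583 = 12.85 V.
Stage 2 is itself unloaded: V_out = V_mid × R4/(R3+R4) = 12.85 × 6800/7457 = 11.7 V.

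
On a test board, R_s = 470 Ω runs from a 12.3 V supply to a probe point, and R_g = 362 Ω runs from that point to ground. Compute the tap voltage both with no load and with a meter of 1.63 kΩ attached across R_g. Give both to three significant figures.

Open-circuit: V = 12.3 × 362/(470 + 362) = 5.35 V.
With the load, R_g becomes R_g‖R_L = 296.2 Ω, so V = 12.3 × 296.2/766.2 = 4.76 V.

Unloaded: 5.35 V; loaded: 4.76 V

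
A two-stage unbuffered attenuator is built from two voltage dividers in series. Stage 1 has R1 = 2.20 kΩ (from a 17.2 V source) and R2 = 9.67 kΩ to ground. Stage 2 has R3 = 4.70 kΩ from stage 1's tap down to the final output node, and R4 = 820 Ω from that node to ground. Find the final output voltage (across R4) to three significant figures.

Stage 2 presents R3+R4 = 5520 Ω as a load on stage 1's tap.
Stage 1's lower leg becomes R2‖(R3+R4) = 3514 Ω, so V_mid = 17.2 × 3514/5714 = 10.58 V.
Stage 2 is itself unloaded: V_out = V_mid × R4/(R3+R4) = 10.58 × 820/5520 = 1.57 V.

V_out ≈ 1.57 V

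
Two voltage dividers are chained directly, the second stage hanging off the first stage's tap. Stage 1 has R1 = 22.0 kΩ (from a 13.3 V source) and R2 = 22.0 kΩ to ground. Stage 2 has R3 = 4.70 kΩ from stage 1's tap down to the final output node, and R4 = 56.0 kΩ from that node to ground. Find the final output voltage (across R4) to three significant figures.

Stage 2 presents R3+R4 = 60.70 kΩ as a load on stage 1's tap.
Stage 1's lower leg becomes R2‖(R3+R4) = 16.15 kΩ, so V_mid = 13.3 × 16.15/38.15 = 5.630 V.
Stage 2 is itself unloaded: V_out = V_mid × R4/(R3+R4) = 5.630 × 56.0/60.70 = 5.19 V.

V_out ≈ 5.19 V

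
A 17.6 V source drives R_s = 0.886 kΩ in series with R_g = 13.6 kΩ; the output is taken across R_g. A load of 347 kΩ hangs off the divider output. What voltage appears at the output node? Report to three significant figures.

The load sits in parallel with R_g: R_g‖R_L = (13600 × 347000) / (13600 + 347000) = 13090 Ω.
V_out = 17.6 × 13090 / (886 + 13090) = 17.6 × 13090/13970 = 16.5 V.
(Unloaded it would have been 16.5 V.)

V_out ≈ 16.5 V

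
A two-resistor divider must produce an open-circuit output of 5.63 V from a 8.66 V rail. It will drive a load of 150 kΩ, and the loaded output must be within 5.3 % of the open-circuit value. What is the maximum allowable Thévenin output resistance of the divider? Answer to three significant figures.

Loading drop = R_th/(R_th + R_L) ≤ 0.0530, so R_th ≤ R_L · ε/(1−ε) = 150 kΩ × 0.0530/0.9470 = 8.39 kΩ.
(Any R1, R2 with R2/(R1+R2) = 0.650 and R1‖R2 ≤ 8.39 kΩ will meet the spec.)

R_th ≤ 8.39 kΩ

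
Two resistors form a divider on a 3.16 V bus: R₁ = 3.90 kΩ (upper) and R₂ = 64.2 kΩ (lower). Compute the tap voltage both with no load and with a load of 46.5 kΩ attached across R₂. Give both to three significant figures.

Open-circuit: V = 3.16 × 64.2/(3.90 + 64.2) = 2.98 V.
With the load, R₂ becomes R₂‖R_L = 26.97 kΩ, so V = 3.16 × 26.97/30.87 = 2.76 V.

Unloaded: 2.98 V; loaded: 2.76 V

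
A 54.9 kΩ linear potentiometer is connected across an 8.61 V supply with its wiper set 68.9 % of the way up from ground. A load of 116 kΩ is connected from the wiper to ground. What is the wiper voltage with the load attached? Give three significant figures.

The wiper splits the pot into (1−α)R = 17.07 kΩ above and αR = 37.83 kΩ below.
Lower section ‖ load = 28.52 kΩ.
V_wiper = 8.61 × 28.52/(17.07 + 28.52) = 5.39 V.

V ≈ 5.39 V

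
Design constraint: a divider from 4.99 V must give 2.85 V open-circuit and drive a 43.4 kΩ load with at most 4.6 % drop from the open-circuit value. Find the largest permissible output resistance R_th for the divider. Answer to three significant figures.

Loading drop = R_th/(R_th + R_L) ≤ 0.0460, so R_th ≤ R_L · ε/(1−ε) = 43.4 kΩ × 0.0460/0.9540 = 2.09 kΩ.

R_th ≤ 2.09 kΩ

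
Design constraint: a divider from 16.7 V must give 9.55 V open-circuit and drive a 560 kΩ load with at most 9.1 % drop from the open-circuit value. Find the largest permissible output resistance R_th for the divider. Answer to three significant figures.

Loading drop = R_th/(R_th + R_L) ≤ 0.0910, so R_th ≤ R_L · ε/(1−ε) = 560 kΩ × 0.0910/0.9090 = 56.1 kΩ.
(Any R1, R2 with R2/(R1+R2) = 0.572 and R1‖R2 ≤ 56.1 kΩ will meet the spec.)

R_th ≤ 56.1 kΩ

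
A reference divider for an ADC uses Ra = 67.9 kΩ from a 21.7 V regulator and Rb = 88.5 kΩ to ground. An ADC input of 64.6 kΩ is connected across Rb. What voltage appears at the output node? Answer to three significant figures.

The load sits in parallel with Rb: Rb‖R_L = (88.5 × 64.6) / (88.5 + 64.6) = 37.34 kΩ.
V_out = 21.7 × 37.34 / (67.9 + 37.34) = 21.7 × 37.34/105.2 = 7.70 V.

V_out ≈ 7.70 V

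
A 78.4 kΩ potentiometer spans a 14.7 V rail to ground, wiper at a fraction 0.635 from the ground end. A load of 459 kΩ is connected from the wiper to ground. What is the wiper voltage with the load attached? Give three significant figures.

V ≈ 8.98 V

The wiper splits the pot into (1−α)R = 28.62 kΩ above and αR = 49.78 kΩ below.
Lower section ‖ load = 44.91 kΩ.
V_wiper = 14.7 × 44.91/(28.62 + 44.91) = 8.98 V.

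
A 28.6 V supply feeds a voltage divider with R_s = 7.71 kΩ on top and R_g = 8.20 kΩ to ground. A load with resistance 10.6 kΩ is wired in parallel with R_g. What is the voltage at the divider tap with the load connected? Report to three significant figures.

V_out ≈ 10.7 V

The load sits in parallel with R_g: R_g‖R_L = (8.20 × 10.6) / (8.20 + 10.6) = 4.623 kΩ.
V_out = 28.6 × 4.623 / (7.71 + 4.623) = 28.6 × 4.623/12.33 = 10.7 V.
(Unloaded it would have been 14.7 V.)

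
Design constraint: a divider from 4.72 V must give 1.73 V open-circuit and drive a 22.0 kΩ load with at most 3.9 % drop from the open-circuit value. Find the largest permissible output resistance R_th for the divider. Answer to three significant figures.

Loading drop = R_th/(R_th + R_L) ≤ 0.0390, so R_th ≤ R_L · ε/(1−ε) = 22.0 kΩ × 0.0390/0.9610 = 893 Ω.
(Any R1, R2 with R2/(R1+R2) = 0.367 and R1‖R2 ≤ 893 Ω will meet the spec.)

R_th ≤ 893 Ω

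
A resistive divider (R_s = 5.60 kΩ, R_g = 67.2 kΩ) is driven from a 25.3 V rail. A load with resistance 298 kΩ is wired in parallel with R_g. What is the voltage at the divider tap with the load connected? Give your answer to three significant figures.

V_out ≈ 23.0 V

The load sits in parallel with R_g: R_g‖R_L = (67.2 × 298) / (67.2 + 298) = 54.83 kΩ.
V_out = 25.3 × 54.83 / (5.60 + 54.83) = 25.3 × 54.83/60.43 = 23.0 V.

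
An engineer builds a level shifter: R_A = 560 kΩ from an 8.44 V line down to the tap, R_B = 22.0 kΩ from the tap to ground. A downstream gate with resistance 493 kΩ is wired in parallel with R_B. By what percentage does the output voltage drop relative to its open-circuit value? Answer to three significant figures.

The divider's output (Thévenin) resistance is R_A‖R_B = 21.17 kΩ.
Fractional drop under load = R_th/(R_th + R_L) = 21.17 / (21.17 + 493) = 0.04117.
So the output falls by 4.12 %.

4.12 %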